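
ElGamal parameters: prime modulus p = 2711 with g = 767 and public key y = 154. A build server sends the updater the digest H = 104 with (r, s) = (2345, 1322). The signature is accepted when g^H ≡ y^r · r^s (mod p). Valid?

no

Left side g^H mod p:
767^2 = 588289 ≡ 2
767^4 ≡ 2^2 = 4
767^8 ≡ 4^2 = 16
767^16 ≡ 16^2 = 256
767^32 ≡ 256^2 = 65536 ≡ 472
767^64 ≡ 472^2 = 222784 ≡ 482
104 = 64 + 32 + 8, so 767^104 ≡ 482·472·16 ≡ 1902 (mod 2711)
Right side y^r · r^s mod p:
154^2 = 23716 ≡ 2028
154^4 ≡ 2028^2 = 4112784 ≡ 197
154^8 ≡ 197^2 = 38809 ≡ 855
154^16 ≡ 855^2 = 731025 ≡ 1766
154^32 ≡ 1766^2 = 3118756 ≡ 1106
154^64 ≡ 1106^2 = 1223236 ≡ 575
154^128 ≡ 575^2 = 330625 ≡ 2594
154^256 ≡ 2594^2 = 6728836 ≡ 134
154^512 ≡ 134^2 = 17956 ≡ 1690
154^1024 ≡ 1690^2 = 2856100 ≡ 1417
154^2048 ≡ 1417^2 = 2007889 ≡ 1749
2345 = 2048 + 256 + 32 + 8 + 1, so 154^2345 ≡ 1749·134·1106·855·154 ≡ 2316 (mod 2711)
2345^2 = 5499025 ≡ 1117
2345^4 ≡ 1117^2 = 1247689 ≡ 629
2345^8 ≡ 629^2 = 395641 ≡ 2546
2345^16 ≡ 2546^2 = 6482116 ≡ 115
2345^32 ≡ 115^2 = 13225 ≡ 2381
2345^64 ≡ 2381^2 = 5669161 ≡ 460
2345^128 ≡ 460^2 = 211600 ≡ 142
2345^256 ≡ 142^2 = 20164 ≡ 1187
2345^512 ≡ 1187^2 = 1408969 ≡ 1960
2345^1024 ≡ 1960^2 = 3841600 ≡ 113
1322 = 1024 + 256 + 32 + 8 + 2, so 2345^1322 ≡ 113·1187·2381·2546·1117 ≡ 1013 (mod 2711)
2316·1013 = 2346108 ≡ 1093 (mod 2711)
1902 ≠ 1093, so verification fails.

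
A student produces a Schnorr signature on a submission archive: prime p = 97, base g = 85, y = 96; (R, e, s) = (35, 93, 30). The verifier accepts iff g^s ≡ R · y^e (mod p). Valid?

no

g^s mod p:
85^2 = 7225 ≡ 47
85^4 ≡ 47^2 = 2209 ≡ 75
85^8 ≡ 75^2 = 5625 ≡ 96
85^16 ≡ 96^2 = 9216 ≡ 1
30 = 16 + 8 + 4 + 2, so 85^30 ≡ 1·96·75·47 ≡ 64 (mod 97)
R · y^e mod p:
96^2 = 9216 ≡ 1
96^4 ≡ 1^2 = 1
96^8 ≡ 1^2 = 1
96^16 ≡ 1^2 = 1
96^32 ≡ 1^2 = 1
96^64 ≡ 1^2 = 1
93 = 64 + 16 + 8 + 4 + 1, so 96^93 ≡ 1·1·1·1·96 ≡ 96 (mod 97)
35·96 = 3360 ≡ 62 (mod 97)
64 ≠ 62; the check fails.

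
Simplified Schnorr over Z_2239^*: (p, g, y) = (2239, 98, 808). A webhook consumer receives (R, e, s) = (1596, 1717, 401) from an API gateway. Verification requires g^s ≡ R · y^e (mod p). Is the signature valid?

g^s mod p:
98^2 = 9604 ≡ 648
98^4 ≡ 648^2 = 419904 ≡ 1211
98^8 ≡ 1211^2 = 1466521 ≡ 2215
98^16 ≡ 2215^2 = 4906225 ≡ 576
98^32 ≡ 576^2 = 331776 ≡ 404
98^64 ≡ 404^2 = 163216 ≡ 2008
98^128 ≡ 2008^2 = 4032064 ≡ 1864
98^256 ≡ 1864^2 = 3474496 ≡ 1807
401 = 256 + 128 + 16 + 1, so 98^401 ≡ 1807·1864·576·98 ≡ 703 (mod 2239)
R · y^e mod p:
808^2 = 652864 ≡ 1315
808^4 ≡ 1315^2 = 1729225 ≡ 717
808^8 ≡ 717^2 = 514089 ≡ 1358
808^16 ≡ 1358^2 = 1844164 ≡ 1467
808^32 ≡ 1467^2 = 2152089 ≡ 410
808^64 ≡ 410^2 = 168100 ≡ 175
808^128 ≡ 175^2 = 30625 ≡ 1518
808^256 ≡ 1518^2 = 2304324 ≡ 393
808^512 ≡ 393^2 = 154449 ≡ 2197
808^1024 ≡ 2197^2 = 4826809 ≡ 1764
1717 = 1024 + 512 + 128 + 32 + 16 + 4 + 1, so 808^1717 ≡ 1764·2197·1518·410·1467·717·808 ≡ 1124 (mod 2239)
1596·1124 = 1793904 ≡ 465 (mod 2239)
703 ≠ 465; the check fails.

invalid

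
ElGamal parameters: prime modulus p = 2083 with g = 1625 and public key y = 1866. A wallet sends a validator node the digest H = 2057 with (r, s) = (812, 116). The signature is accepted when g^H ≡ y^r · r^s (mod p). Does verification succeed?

Left side g^H mod p:
1625^2 = 2640625 ≡ 1464
1625^4 ≡ 1464^2 = 2143296 ≡ 1972
1625^8 ≡ 1972^2 = 3888784 ≡ 1906
1625^16 ≡ 1906^2 = 3632836 ≡ 84
1625^32 ≡ 84^2 = 7056 ≡ 807
1625^64 ≡ 807^2 = 651249 ≡ 1353
1625^128 ≡ 1353^2 = 1830609 ≡ 1735
1625^256 ≡ 1735^2 = 3010225 ≡ 290
1625^512 ≡ 290^2 = 84100 ≡ 780
1625^1024 ≡ 780^2 = 608400 ≡ 164
1625^2048 ≡ 164^2 = 26896 ≡ 1900
2057 = 2048 + 8 + 1, so 1625^2057 ≡ 1900·1906·1625 ≡ 48 (mod 2083)
Right side y^r · r^s mod p:
1866^2 = 3481956 ≡ 1263
1866^4 ≡ 1263^2 = 1595169 ≡ 1674
1866^8 ≡ 1674^2 = 2802276 ≡ 641
1866^16 ≡ 641^2 = 410881 ≡ 530
1866^32 ≡ 530^2 = 280900 ≡ 1778
1866^64 ≡ 1778^2 = 3161284 ≡ 1373
1866^128 ≡ 1373^2 = 1885129 ≡ 14
1866^256 ≡ 14^2 = 196
1866^512 ≡ 196^2 = 38416 ≡ 922
812 = 512 + 256 + 32 + 8 + 4, so 1866^812 ≡ 922·196·1778·641·1674 ≡ 68 (mod 2083)
812^2 = 659344 ≡ 1116
812^4 ≡ 1116^2 = 1245456 ≡ 1905
812^8 ≡ 1905^2 = 3629025 ≡ 439
812^16 ≡ 439^2 = 192721 ≡ 1085
812^32 ≡ 1085^2 = 1177225 ≡ 330
812^64 ≡ 330^2 = 108900 ≡ 584
116 = 64 + 32 + 16 + 4, so 812^116 ≡ 584·330·1085·1905 ≡ 1078 (mod 2083)
68·1078 = 73304 ≡ 399 (mod 2083)
48 ≠ 399, so verification fails.

fails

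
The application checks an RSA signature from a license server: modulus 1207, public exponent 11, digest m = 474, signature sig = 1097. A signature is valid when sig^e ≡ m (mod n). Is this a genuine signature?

sig^2 ≡ 1097^2 = 1203409 ≡ 30
sig^4 ≡ 30^2 = 900
sig^8 ≡ 900^2 = 810000 ≡ 103
11 = 8 + 2 + 1, so sig^11 ≡ 103·30·1097 ≡ 474 (mod 1207)
Since 474 equals the digest 474, verification succeeds.

genuine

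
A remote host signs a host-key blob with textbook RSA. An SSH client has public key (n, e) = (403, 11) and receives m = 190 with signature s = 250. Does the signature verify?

Squares mod 403: s^1≡250, s^2≡35, s^4≡16, s^8≡256
11 = 8 + 2 + 1, so s^11 ≡ 256·35·250 ≡ 126 (mod 403)
126 ≠ 190, so verification fails.

does not verify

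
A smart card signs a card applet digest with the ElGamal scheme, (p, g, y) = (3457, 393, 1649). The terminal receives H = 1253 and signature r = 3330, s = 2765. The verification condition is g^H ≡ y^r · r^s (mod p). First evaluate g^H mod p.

Squares mod 3457: 393^1≡393, 393^2≡2341, 393^4≡936, 393^8≡1475, 393^16≡1172, 393^32≡1155, 393^64≡3080, 393^128≡392, 393^256≡1556, 393^512≡1236, 393^1024≡3159
1253 = 1024 + 128 + 64 + 32 + 4 + 1, so 393^1253 ≡ 3159·392·3080·1155·936·393 ≡ 2999 (mod 3457)

2999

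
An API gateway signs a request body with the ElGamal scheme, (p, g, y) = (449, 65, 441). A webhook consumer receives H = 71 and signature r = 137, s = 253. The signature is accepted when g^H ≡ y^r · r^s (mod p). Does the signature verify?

Left side g^H mod p:
65^2 = 4225 ≡ 184
65^4 ≡ 184^2 = 33856 ≡ 181
65^8 ≡ 181^2 = 32761 ≡ 433
65^16 ≡ 433^2 = 187489 ≡ 256
65^32 ≡ 256^2 = 65536 ≡ 431
65^64 ≡ 431^2 = 185761 ≡ 324
71 = 64 + 4 + 2 + 1, so 65^71 ≡ 324·181·184·65 ≡ 238 (mod 449)
Right side y^r · r^s mod p:
441^2 = 194481 ≡ 64
441^4 ≡ 64^2 = 4096 ≡ 55
441^8 ≡ 55^2 = 3025 ≡ 331
441^16 ≡ 331^2 = 109561 ≡ 5
441^32 ≡ 5^2 = 25
441^64 ≡ 25^2 = 625 ≡ 176
441^128 ≡ 176^2 = 30976 ≡ 444
137 = 128 + 8 + 1, so 441^137 ≡ 444·331·441 ≡ 219 (mod 449)
137^2 = 18769 ≡ 360
137^4 ≡ 360^2 = 129600 ≡ 288
137^8 ≡ 288^2 = 82944 ≡ 328
137^16 ≡ 328^2 = 107584 ≡ 273
137^32 ≡ 273^2 = 74529 ≡ 444
137^64 ≡ 444^2 = 197136 ≡ 25
137^128 ≡ 25^2 = 625 ≡ 176
253 = 128 + 64 + 32 + 16 + 8 + 4 + 1, so 137^253 ≡ 176·25·444·273·328·288·137 ≡ 417 (mod 449)
219·417 = 91323 ≡ 176 (mod 449)
238 ≠ 176, so verification fails.

does not verify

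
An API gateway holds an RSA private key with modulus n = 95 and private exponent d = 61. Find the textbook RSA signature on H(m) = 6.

66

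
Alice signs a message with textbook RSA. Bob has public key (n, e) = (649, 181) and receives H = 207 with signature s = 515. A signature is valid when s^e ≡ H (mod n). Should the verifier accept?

s^2 ≡ 515^2 = 265225 ≡ 433
s^4 ≡ 433^2 = 187489 ≡ 577
s^8 ≡ 577^2 = 332929 ≡ 641
s^16 ≡ 641^2 = 410881 ≡ 64
s^32 ≡ 64^2 = 4096 ≡ 202
s^64 ≡ 202^2 = 40804 ≡ 566
s^128 ≡ 566^2 = 320356 ≡ 399
181 = 128 + 32 + 16 + 4 + 1, so s^181 ≡ 399·202·64·577·515 ≡ 207 (mod 649)
207 = H, so the signature checks out.

accept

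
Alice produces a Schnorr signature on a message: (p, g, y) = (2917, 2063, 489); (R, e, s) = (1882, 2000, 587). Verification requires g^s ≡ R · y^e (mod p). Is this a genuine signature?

forged

g^s mod p:
2063^2 = 4255969 ≡ 66
2063^4 ≡ 66^2 = 4356 ≡ 1439
2063^8 ≡ 1439^2 = 2070721 ≡ 2568
2063^16 ≡ 2568^2 = 6594624 ≡ 2204
2063^32 ≡ 2204^2 = 4857616 ≡ 811
2063^64 ≡ 811^2 = 657721 ≡ 1396
2063^128 ≡ 1396^2 = 1948816 ≡ 260
2063^256 ≡ 260^2 = 67600 ≡ 509
2063^512 ≡ 509^2 = 259081 ≡ 2385
587 = 512 + 64 + 8 + 2 + 1, so 2063^587 ≡ 2385·1396·2568·66·2063 ≡ 2272 (mod 2917)
R · y^e mod p:
489^2 = 239121 ≡ 2844
489^4 ≡ 2844^2 = 8088336 ≡ 2412
489^8 ≡ 2412^2 = 5817744 ≡ 1246
489^16 ≡ 1246^2 = 1552516 ≡ 672
489^32 ≡ 672^2 = 451584 ≡ 2366
489^64 ≡ 2366^2 = 5597956 ≡ 233
489^128 ≡ 233^2 = 54289 ≡ 1783
489^256 ≡ 1783^2 = 3179089 ≡ 2476
489^512 ≡ 2476^2 = 6130576 ≡ 1959
489^1024 ≡ 1959^2 = 3837681 ≡ 1826
2000 = 1024 + 512 + 256 + 128 + 64 + 16, so 489^2000 ≡ 1826·1959·2476·1783·233·672 ≡ 2559 (mod 2917)
1882·2559 = 4816038 ≡ 71 (mod 2917)
2272 ≠ 71; the check fails.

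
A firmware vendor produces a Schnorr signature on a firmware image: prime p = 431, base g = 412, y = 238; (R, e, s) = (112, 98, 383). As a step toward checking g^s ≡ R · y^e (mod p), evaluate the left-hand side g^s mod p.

412^2 = 169744 ≡ 361
412^4 ≡ 361^2 = 130321 ≡ 159
412^8 ≡ 159^2 = 25281 ≡ 283
412^16 ≡ 283^2 = 80089 ≡ 354
412^32 ≡ 354^2 = 125316 ≡ 326
412^64 ≡ 326^2 = 106276 ≡ 250
412^128 ≡ 250^2 = 62500 ≡ 5
412^256 ≡ 5^2 = 25
383 = 256 + 64 + 32 + 16 + 8 + 4 + 2 + 1, so 412^383 ≡ 25·250·326·354·283·159·361·412 ≡ 311 (mod 431)

311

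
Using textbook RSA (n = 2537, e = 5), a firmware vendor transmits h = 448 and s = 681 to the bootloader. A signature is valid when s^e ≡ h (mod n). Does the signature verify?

does not verify

s^2 ≡ 681^2 = 463761 ≡ 2027
s^4 ≡ 2027^2 = 4108729 ≡ 1326
5 = 4 + 1, so s^5 ≡ 1326·681 ≡ 2371 (mod 2537)
The recovered value 2371 does not match the digest 448.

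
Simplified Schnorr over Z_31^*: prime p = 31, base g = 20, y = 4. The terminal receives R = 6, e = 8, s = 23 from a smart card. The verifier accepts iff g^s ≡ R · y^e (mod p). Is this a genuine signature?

forged

g^s mod p:
20^2 = 400 ≡ 28
20^4 ≡ 28^2 = 784 ≡ 9
20^8 ≡ 9^2 = 81 ≡ 19
20^16 ≡ 19^2 = 361 ≡ 20
23 = 16 + 4 + 2 + 1, so 20^23 ≡ 20·9·28·20 ≡ 19 (mod 31)
R · y^e mod p:
4^2 = 16
4^4 ≡ 16^2 = 256 ≡ 8
4^8 ≡ 8^2 = 64 ≡ 2
6·2 = 12 ≡ 12 (mod 31)
19 ≠ 12; the check fails.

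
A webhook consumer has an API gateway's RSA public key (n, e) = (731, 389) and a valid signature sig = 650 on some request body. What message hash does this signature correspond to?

378

sig^2 ≡ 650^2 = 422500 ≡ 713
sig^4 ≡ 713^2 = 508369 ≡ 324
sig^8 ≡ 324^2 = 104976 ≡ 443
sig^16 ≡ 443^2 = 196249 ≡ 341
sig^32 ≡ 341^2 = 116281 ≡ 52
sig^64 ≡ 52^2 = 2704 ≡ 511
sig^128 ≡ 511^2 = 261121 ≡ 154
sig^256 ≡ 154^2 = 23716 ≡ 324
389 = 256 + 128 + 4 + 1, so sig^389 ≡ 324·154·324·650 ≡ 378 (mod 731)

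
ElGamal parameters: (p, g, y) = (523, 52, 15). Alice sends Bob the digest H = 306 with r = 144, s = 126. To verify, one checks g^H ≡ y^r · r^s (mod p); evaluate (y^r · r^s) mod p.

368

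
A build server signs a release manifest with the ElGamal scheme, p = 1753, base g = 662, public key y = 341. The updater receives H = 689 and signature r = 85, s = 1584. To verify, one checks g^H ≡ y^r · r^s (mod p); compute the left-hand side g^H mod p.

965

662^2 = 438244 ≡ 1747
662^4 ≡ 1747^2 = 3052009 ≡ 36
662^8 ≡ 36^2 = 1296
662^16 ≡ 1296^2 = 1679616 ≡ 242
662^32 ≡ 242^2 = 58564 ≡ 715
662^64 ≡ 715^2 = 511225 ≡ 1102
662^128 ≡ 1102^2 = 1214404 ≡ 1328
662^256 ≡ 1328^2 = 1763584 ≡ 66
662^512 ≡ 66^2 = 4356 ≡ 850
689 = 512 + 128 + 32 + 16 + 1, so 662^689 ≡ 850·1328·715·242·662 ≡ 965 (mod 1753)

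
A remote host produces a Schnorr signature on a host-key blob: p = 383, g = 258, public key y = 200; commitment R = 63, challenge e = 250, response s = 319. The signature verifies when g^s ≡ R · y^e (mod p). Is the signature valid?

valid

g^s mod p:
Squares mod 383: 258^1≡258, 258^2≡305, 258^4≡339, 258^8≡21, 258^16≡58, 258^32≡300, 258^64≡378, 258^128≡25, 258^256≡242
319 = 256 + 32 + 16 + 8 + 4 + 2 + 1, so 258^319 ≡ 242·300·58·21·339·305·258 ≡ 25 (mod 383)
R · y^e mod p:
Squares mod 383: 200^1≡200, 200^2≡168, 200^4≡265, 200^8≡136, 200^16≡112, 200^32≡288, 200^64≡216, 200^128≡313
250 = 128 + 64 + 32 + 16 + 8 + 2, so 200^250 ≡ 313·216·288·112·136·168 ≡ 353 (mod 383)
63·353 = 22239 ≡ 25 (mod 383)
25 ≡ 25 (mod 383); signature holds.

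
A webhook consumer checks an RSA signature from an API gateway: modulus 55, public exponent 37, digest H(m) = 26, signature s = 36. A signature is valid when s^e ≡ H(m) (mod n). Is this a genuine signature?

forged

s^2 ≡ 36^2 = 1296 ≡ 31
s^4 ≡ 31^2 = 961 ≡ 26
s^8 ≡ 26^2 = 676 ≡ 16
s^16 ≡ 16^2 = 256 ≡ 36
s^32 ≡ 36^2 = 1296 ≡ 31
37 = 32 + 4 + 1, so s^37 ≡ 31·26·36 ≡ 31 (mod 55)
The recovered value 31 does not match the digest 26.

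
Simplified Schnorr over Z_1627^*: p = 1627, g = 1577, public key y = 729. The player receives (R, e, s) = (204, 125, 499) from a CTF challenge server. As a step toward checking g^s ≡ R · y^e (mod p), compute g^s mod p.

Squares mod 1627: 1577^1≡1577, 1577^2≡873, 1577^4≡693, 1577^8≡284, 1577^16≡933, 1577^32≡44, 1577^64≡309, 1577^128≡1115, 1577^256≡197
499 = 256 + 128 + 64 + 32 + 16 + 2 + 1, so 1577^499 ≡ 197·1115·309·44·933·873·1577 ≡ 1069 (mod 1627)

1069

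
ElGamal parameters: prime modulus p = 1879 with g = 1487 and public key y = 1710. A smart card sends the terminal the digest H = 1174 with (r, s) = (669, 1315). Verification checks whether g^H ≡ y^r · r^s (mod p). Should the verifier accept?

Left side g^H mod p:
Squares mod 1879: 1487^1≡1487, 1487^2≡1465, 1487^4≡407, 1487^8≡297, 1487^16≡1775, 1487^32≡1421, 1487^64≡1195, 1487^128≡1864, 1487^256≡225, 1487^512≡1771, 1487^1024≡390
1174 = 1024 + 128 + 16 + 4 + 2, so 1487^1174 ≡ 390·1864·1775·407·1465 ≡ 39 (mod 1879)
Right side y^r · r^s mod p:
Squares mod 1879: 1710^1≡1710, 1710^2≡376, 1710^4≡451, 1710^8≡469, 1710^16≡118, 1710^32≡771, 1710^64≡677, 1710^128≡1732, 1710^256≡940, 1710^512≡470
669 = 512 + 128 + 16 + 8 + 4 + 1, so 1710^669 ≡ 470·1732·118·469·451·1710 ≡ 1586 (mod 1879)
Squares mod 1879: 669^1≡669, 669^2≡359, 669^4≡1109, 669^8≡1015, 669^16≡533, 669^32≡360, 669^64≡1828, 669^128≡722, 669^256≡801, 669^512≡862, 669^1024≡839
1315 = 1024 + 256 + 32 + 2 + 1, so 669^1315 ≡ 839·801·360·359·669 ≡ 1648 (mod 1879)
1586·1648 = 2613728 ≡ 39 (mod 1879)
39 ≡ 39 (mod 1879), so the signature is genuine.

accept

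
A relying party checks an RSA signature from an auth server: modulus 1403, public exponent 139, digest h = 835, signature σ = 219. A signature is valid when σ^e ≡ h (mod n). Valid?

no

σ^2 ≡ 219^2 = 47961 ≡ 259
σ^4 ≡ 259^2 = 67081 ≡ 1140
σ^8 ≡ 1140^2 = 1299600 ≡ 422
σ^16 ≡ 422^2 = 178084 ≡ 1306
σ^32 ≡ 1306^2 = 1705636 ≡ 991
σ^64 ≡ 991^2 = 982081 ≡ 1384
σ^128 ≡ 1384^2 = 1915456 ≡ 361
139 = 128 + 8 + 2 + 1, so σ^139 ≡ 361·422·259·219 ≡ 568 (mod 1403)
σ^139 mod 1403 = 568, but h = 835.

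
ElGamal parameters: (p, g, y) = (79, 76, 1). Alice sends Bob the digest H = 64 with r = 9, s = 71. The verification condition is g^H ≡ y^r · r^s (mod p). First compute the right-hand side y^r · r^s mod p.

1^2 = 1
1^4 ≡ 1^2 = 1
1^8 ≡ 1^2 = 1
9 = 8 + 1, so 1^9 ≡ 1·1 ≡ 1 (mod 79)
9^2 = 81 ≡ 2
9^4 ≡ 2^2 = 4
9^8 ≡ 4^2 = 16
9^16 ≡ 16^2 = 256 ≡ 19
9^32 ≡ 19^2 = 361 ≡ 45
9^64 ≡ 45^2 = 2025 ≡ 50
71 = 64 + 4 + 2 + 1, so 9^71 ≡ 50·4·2·9 ≡ 45 (mod 79)
y^r · r^s ≡ 1·45 = 45 ≡ 45 (mod 79)

45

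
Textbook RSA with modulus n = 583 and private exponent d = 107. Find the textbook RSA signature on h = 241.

274

h^2 ≡ 241^2 = 58081 ≡ 364
h^4 ≡ 364^2 = 132496 ≡ 155
h^8 ≡ 155^2 = 24025 ≡ 122
h^16 ≡ 122^2 = 14884 ≡ 309
h^32 ≡ 309^2 = 95481 ≡ 452
h^64 ≡ 452^2 = 204304 ≡ 254
107 = 64 + 32 + 8 + 2 + 1, so h^107 ≡ 254·452·122·364·241 ≡ 274 (mod 583)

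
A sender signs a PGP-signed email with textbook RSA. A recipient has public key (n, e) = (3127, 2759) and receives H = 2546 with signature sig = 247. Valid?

sig^2 ≡ 247^2 = 61009 ≡ 1596
sig^4 ≡ 1596^2 = 2547216 ≡ 1838
sig^8 ≡ 1838^2 = 3378244 ≡ 1084
sig^16 ≡ 1084^2 = 1175056 ≡ 2431
sig^32 ≡ 2431^2 = 5909761 ≡ 2858
sig^64 ≡ 2858^2 = 8168164 ≡ 440
sig^128 ≡ 440^2 = 193600 ≡ 2853
sig^256 ≡ 2853^2 = 8139609 ≡ 28
sig^512 ≡ 28^2 = 784
sig^1024 ≡ 784^2 = 614656 ≡ 1764
sig^2048 ≡ 1764^2 = 3111696 ≡ 331
2759 = 2048 + 512 + 128 + 64 + 4 + 2 + 1, so sig^2759 ≡ 331·784·2853·440·1838·1596·247 ≡ 581 (mod 3127)
The recovered value 581 does not match the digest 2546.

no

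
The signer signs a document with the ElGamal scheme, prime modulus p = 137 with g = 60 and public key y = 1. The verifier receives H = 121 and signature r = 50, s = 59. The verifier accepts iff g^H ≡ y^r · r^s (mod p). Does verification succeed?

passes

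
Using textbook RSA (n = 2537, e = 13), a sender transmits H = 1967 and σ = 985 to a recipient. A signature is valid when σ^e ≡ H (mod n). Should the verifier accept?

accept

σ^13 mod 2537 = 1967
1967 = H, so the signature checks out.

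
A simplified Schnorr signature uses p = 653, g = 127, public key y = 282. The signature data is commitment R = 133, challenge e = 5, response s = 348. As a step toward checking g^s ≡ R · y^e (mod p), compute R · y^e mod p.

340

282^2 = 79524 ≡ 511
282^4 ≡ 511^2 = 261121 ≡ 574
5 = 4 + 1, so 282^5 ≡ 574·282 ≡ 577 (mod 653)
R · y^e ≡ 133·577 = 76741 ≡ 340 (mod 653)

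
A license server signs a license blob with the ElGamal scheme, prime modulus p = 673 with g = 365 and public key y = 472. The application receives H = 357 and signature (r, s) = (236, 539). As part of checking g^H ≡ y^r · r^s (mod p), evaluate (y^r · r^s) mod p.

118

472^2 = 222784 ≡ 21
472^4 ≡ 21^2 = 441
472^8 ≡ 441^2 = 194481 ≡ 657
472^16 ≡ 657^2 = 431649 ≡ 256
472^32 ≡ 256^2 = 65536 ≡ 255
472^64 ≡ 255^2 = 65025 ≡ 417
472^128 ≡ 417^2 = 173889 ≡ 255
236 = 128 + 64 + 32 + 8 + 4, so 472^236 ≡ 255·417·255·657·441 ≡ 322 (mod 673)
236^2 = 55696 ≡ 510
236^4 ≡ 510^2 = 260100 ≡ 322
236^8 ≡ 322^2 = 103684 ≡ 42
236^16 ≡ 42^2 = 1764 ≡ 418
236^32 ≡ 418^2 = 174724 ≡ 417
236^64 ≡ 417^2 = 173889 ≡ 255
236^128 ≡ 255^2 = 65025 ≡ 417
236^256 ≡ 417^2 = 173889 ≡ 255
236^512 ≡ 255^2 = 65025 ≡ 417
539 = 512 + 16 + 8 + 2 + 1, so 236^539 ≡ 417·418·42·510·236 ≡ 456 (mod 673)
y^r · r^s ≡ 322·456 = 146832 ≡ 118 (mod 673)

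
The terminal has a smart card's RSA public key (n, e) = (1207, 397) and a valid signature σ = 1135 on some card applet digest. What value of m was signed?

σ^2 ≡ 1135^2 = 1288225 ≡ 356
σ^4 ≡ 356^2 = 126736 ≡ 1
σ^8 ≡ 1^2 = 1
σ^16 ≡ 1^2 = 1
σ^32 ≡ 1^2 = 1
σ^64 ≡ 1^2 = 1
σ^128 ≡ 1^2 = 1
σ^256 ≡ 1^2 = 1
397 = 256 + 128 + 8 + 4 + 1, so σ^397 ≡ 1·1·1·1·1135 ≡ 1135 (mod 1207)

1135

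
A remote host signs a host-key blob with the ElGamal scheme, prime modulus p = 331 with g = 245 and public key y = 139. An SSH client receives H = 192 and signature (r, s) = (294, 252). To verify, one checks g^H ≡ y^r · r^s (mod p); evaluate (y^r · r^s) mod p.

153

139^2 = 19321 ≡ 123
139^4 ≡ 123^2 = 15129 ≡ 234
139^8 ≡ 234^2 = 54756 ≡ 141
139^16 ≡ 141^2 = 19881 ≡ 21
139^32 ≡ 21^2 = 441 ≡ 110
139^64 ≡ 110^2 = 12100 ≡ 184
139^128 ≡ 184^2 = 33856 ≡ 94
139^256 ≡ 94^2 = 8836 ≡ 230
294 = 256 + 32 + 4 + 2, so 139^294 ≡ 230·110·234·123 ≡ 157 (mod 331)
294^2 = 86436 ≡ 45
294^4 ≡ 45^2 = 2025 ≡ 39
294^8 ≡ 39^2 = 1521 ≡ 197
294^16 ≡ 197^2 = 38809 ≡ 82
294^32 ≡ 82^2 = 6724 ≡ 104
294^64 ≡ 104^2 = 10816 ≡ 224
294^128 ≡ 224^2 = 50176 ≡ 195
252 = 128 + 64 + 32 + 16 + 8 + 4, so 294^252 ≡ 195·224·104·82·197·39 ≡ 313 (mod 331)
y^r · r^s ≡ 157·313 = 49141 ≡ 153 (mod 331)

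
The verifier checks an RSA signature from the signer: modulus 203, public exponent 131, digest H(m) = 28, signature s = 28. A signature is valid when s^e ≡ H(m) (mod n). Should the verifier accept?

accept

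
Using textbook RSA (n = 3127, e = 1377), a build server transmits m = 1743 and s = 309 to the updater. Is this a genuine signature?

s^2 ≡ 309^2 = 95481 ≡ 1671
s^4 ≡ 1671^2 = 2792241 ≡ 2957
s^8 ≡ 2957^2 = 8743849 ≡ 757
s^16 ≡ 757^2 = 573049 ≡ 808
s^32 ≡ 808^2 = 652864 ≡ 2448
s^64 ≡ 2448^2 = 5992704 ≡ 1372
s^128 ≡ 1372^2 = 1882384 ≡ 3057
s^256 ≡ 3057^2 = 9345249 ≡ 1773
s^512 ≡ 1773^2 = 3143529 ≡ 894
s^1024 ≡ 894^2 = 799236 ≡ 1851
1377 = 1024 + 256 + 64 + 32 + 1, so s^1377 ≡ 1851·1773·1372·2448·309 ≡ 1743 (mod 3127)
1743 = m, so the signature checks out.

genuine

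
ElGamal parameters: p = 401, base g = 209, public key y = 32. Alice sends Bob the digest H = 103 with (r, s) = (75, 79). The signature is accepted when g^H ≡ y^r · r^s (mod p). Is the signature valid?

Left side g^H mod p:
209^103 mod 401 = 52
Right side y^r · r^s mod p:
32^75 mod 401 = 98
75^79 mod 401 = 21
98·21 = 2058 ≡ 53 (mod 401)
52 ≠ 53, so verification fails.

invalid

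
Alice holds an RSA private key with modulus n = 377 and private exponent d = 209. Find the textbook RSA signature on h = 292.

Squares mod 377: h^1≡292, h^2≡62, h^4≡74, h^8≡198, h^16≡373, h^32≡16, h^64≡256, h^128≡315
209 = 128 + 64 + 16 + 1, so h^209 ≡ 315·256·373·292 ≡ 275 (mod 377)

275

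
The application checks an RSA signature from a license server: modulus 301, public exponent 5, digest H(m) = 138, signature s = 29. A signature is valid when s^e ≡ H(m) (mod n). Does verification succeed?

fails

Squares mod 301: s^1≡29, s^2≡239, s^4≡232
5 = 4 + 1, so s^5 ≡ 232·29 ≡ 106 (mod 301)
The recovered value 106 does not match the digest 138.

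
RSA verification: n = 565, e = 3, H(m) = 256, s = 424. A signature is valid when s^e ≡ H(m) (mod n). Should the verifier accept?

reject

s^2 ≡ 424^2 = 179776 ≡ 106
3 = 2 + 1, so s^3 ≡ 106·424 ≡ 309 (mod 565)
309 ≠ 256, so verification fails.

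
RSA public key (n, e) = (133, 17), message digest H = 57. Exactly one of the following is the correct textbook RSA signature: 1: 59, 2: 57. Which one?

Candidate 1: 59^17 mod 133 = 124
Candidate 2: 57^17 mod 133 = 57
  → matches H = 57

2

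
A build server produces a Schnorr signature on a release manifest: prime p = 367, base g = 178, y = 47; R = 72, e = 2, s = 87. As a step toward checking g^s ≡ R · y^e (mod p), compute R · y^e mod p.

137

Squares mod 367: 47^1≡47, 47^2≡7
47^2 ≡ 7 (mod 367)
R · y^e ≡ 72·7 = 504 ≡ 137 (mod 367)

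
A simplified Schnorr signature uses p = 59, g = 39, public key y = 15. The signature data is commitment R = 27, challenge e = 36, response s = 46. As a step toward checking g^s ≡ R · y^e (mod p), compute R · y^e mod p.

28

15^2 = 225 ≡ 48
15^4 ≡ 48^2 = 2304 ≡ 3
15^8 ≡ 3^2 = 9
15^16 ≡ 9^2 = 81 ≡ 22
15^32 ≡ 22^2 = 484 ≡ 12
36 = 32 + 4, so 15^36 ≡ 12·3 ≡ 36 (mod 59)
R · y^e ≡ 27·36 = 972 ≡ 28 (mod 59)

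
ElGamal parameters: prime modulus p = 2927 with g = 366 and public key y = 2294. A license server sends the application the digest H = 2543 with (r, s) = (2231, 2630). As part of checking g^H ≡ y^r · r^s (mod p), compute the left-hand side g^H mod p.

2881

Squares mod 2927: 366^1≡366, 366^2≡2241, 366^4≡2276, 366^8≡2313, 366^16≡2340, 366^32≡2110, 366^64≡133, 366^128≡127, 366^256≡1494, 366^512≡1662, 366^1024≡2083, 366^2048≡1075
2543 = 2048 + 256 + 128 + 64 + 32 + 8 + 4 + 2 + 1, so 366^2543 ≡ 1075·1494·127·133·2110·2313·2276·2241·366 ≡ 2881 (mod 2927)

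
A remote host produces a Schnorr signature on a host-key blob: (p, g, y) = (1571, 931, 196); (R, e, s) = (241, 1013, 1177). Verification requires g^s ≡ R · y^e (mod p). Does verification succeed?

g^s mod p:
Squares mod 1571: 931^1≡931, 931^2≡1140, 931^4≡383, 931^8≡586, 931^16≡918, 931^32≡668, 931^64≡60, 931^128≡458, 931^256≡821, 931^512≡82, 931^1024≡440
1177 = 1024 + 128 + 16 + 8 + 1, so 931^1177 ≡ 440·458·918·586·931 ≡ 1230 (mod 1571)
R · y^e mod p:
Squares mod 1571: 196^1≡196, 196^2≡712, 196^4≡1082, 196^8≡329, 196^16≡1413, 196^32≡1399, 196^64≡1306, 196^128≡1101, 196^256≡960, 196^512≡994
1013 = 512 + 256 + 128 + 64 + 32 + 16 + 4 + 1, so 196^1013 ≡ 994·960·1101·1306·1399·1413·1082·196 ≡ 318 (mod 1571)
241·318 = 76638 ≡ 1230 (mod 1571)
1230 ≡ 1230 (mod 1571); signature holds.

passes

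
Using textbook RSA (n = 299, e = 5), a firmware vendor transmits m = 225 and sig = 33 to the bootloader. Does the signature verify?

does not verify

Squares mod 299: sig^1≡33, sig^2≡192, sig^4≡87
5 = 4 + 1, so sig^5 ≡ 87·33 ≡ 180 (mod 299)
sig^5 mod 299 = 180, but m = 225.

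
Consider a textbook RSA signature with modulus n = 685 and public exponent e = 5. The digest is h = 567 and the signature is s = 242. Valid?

Squares mod 685: s^1≡242, s^2≡339, s^4≡526
5 = 4 + 1, so s^5 ≡ 526·242 ≡ 567 (mod 685)
567 = h, so the signature checks out.

yes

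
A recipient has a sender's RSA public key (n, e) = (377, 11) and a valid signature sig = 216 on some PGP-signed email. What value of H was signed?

265

Squares mod 377: sig^1≡216, sig^2≡285, sig^4≡170, sig^8≡248
11 = 8 + 2 + 1, so sig^11 ≡ 248·285·216 ≡ 265 (mod 377)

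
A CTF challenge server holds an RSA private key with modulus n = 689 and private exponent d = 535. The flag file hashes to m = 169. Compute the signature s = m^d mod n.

312

m^2 ≡ 169^2 = 28561 ≡ 312
m^4 ≡ 312^2 = 97344 ≡ 195
m^8 ≡ 195^2 = 38025 ≡ 130
m^16 ≡ 130^2 = 16900 ≡ 364
m^32 ≡ 364^2 = 132496 ≡ 208
m^64 ≡ 208^2 = 43264 ≡ 546
m^128 ≡ 546^2 = 298116 ≡ 468
m^256 ≡ 468^2 = 219024 ≡ 611
m^512 ≡ 611^2 = 373321 ≡ 572
535 = 512 + 16 + 4 + 2 + 1, so m^535 ≡ 572·364·195·312·169 ≡ 312 (mod 689)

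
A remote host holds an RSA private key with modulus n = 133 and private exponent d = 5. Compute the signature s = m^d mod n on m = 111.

118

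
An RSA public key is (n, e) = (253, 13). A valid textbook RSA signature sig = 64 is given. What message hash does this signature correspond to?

25

sig^13 mod 253 = 25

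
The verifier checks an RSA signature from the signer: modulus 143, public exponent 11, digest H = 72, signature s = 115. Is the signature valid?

invalid

s^2 ≡ 115^2 = 13225 ≡ 69
s^4 ≡ 69^2 = 4761 ≡ 42
s^8 ≡ 42^2 = 1764 ≡ 48
11 = 8 + 2 + 1, so s^11 ≡ 48·69·115 ≡ 71 (mod 143)
The recovered value 71 does not match the digest 72.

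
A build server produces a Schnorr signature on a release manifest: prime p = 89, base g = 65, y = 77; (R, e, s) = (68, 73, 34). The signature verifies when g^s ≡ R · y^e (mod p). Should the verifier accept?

g^s mod p:
65^34 mod 89 = 21
R · y^e mod p:
77^73 mod 89 = 77
68·77 = 5236 ≡ 74 (mod 89)
21 ≠ 74; the check fails.

reject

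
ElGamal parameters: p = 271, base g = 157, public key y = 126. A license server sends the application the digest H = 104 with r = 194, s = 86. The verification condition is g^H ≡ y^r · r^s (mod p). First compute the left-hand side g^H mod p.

157^2 = 24649 ≡ 259
157^4 ≡ 259^2 = 67081 ≡ 144
157^8 ≡ 144^2 = 20736 ≡ 140
157^16 ≡ 140^2 = 19600 ≡ 88
157^32 ≡ 88^2 = 7744 ≡ 156
157^64 ≡ 156^2 = 24336 ≡ 217
104 = 64 + 32 + 8, so 157^104 ≡ 217·156·140 ≡ 32 (mod 271)

32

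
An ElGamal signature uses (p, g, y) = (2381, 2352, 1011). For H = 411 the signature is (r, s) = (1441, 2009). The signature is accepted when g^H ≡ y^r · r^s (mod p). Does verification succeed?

fails

Left side g^H mod p:
2352^2 = 5531904 ≡ 841
2352^4 ≡ 841^2 = 707281 ≡ 124
2352^8 ≡ 124^2 = 15376 ≡ 1090
2352^16 ≡ 1090^2 = 1188100 ≡ 2362
2352^32 ≡ 2362^2 = 5579044 ≡ 361
2352^64 ≡ 361^2 = 130321 ≡ 1747
2352^128 ≡ 1747^2 = 3052009 ≡ 1948
2352^256 ≡ 1948^2 = 3794704 ≡ 1771
411 = 256 + 128 + 16 + 8 + 2 + 1, so 2352^411 ≡ 1771·1948·2362·1090·841·2352 ≡ 1692 (mod 2381)
Right side y^r · r^s mod p:
1011^2 = 1022121 ≡ 672
1011^4 ≡ 672^2 = 451584 ≡ 1575
1011^8 ≡ 1575^2 = 2480625 ≡ 2004
1011^16 ≡ 2004^2 = 4016016 ≡ 1650
1011^32 ≡ 1650^2 = 2722500 ≡ 1017
1011^64 ≡ 1017^2 = 1034289 ≡ 935
1011^128 ≡ 935^2 = 874225 ≡ 398
1011^256 ≡ 398^2 = 158404 ≡ 1258
1011^512 ≡ 1258^2 = 1582564 ≡ 1580
1011^1024 ≡ 1580^2 = 2496400 ≡ 1112
1441 = 1024 + 256 + 128 + 32 + 1, so 1011^1441 ≡ 1112·1258·398·1017·1011 ≡ 1526 (mod 2381)
1441^2 = 2076481 ≡ 249
1441^4 ≡ 249^2 = 62001 ≡ 95
1441^8 ≡ 95^2 = 9025 ≡ 1882
1441^16 ≡ 1882^2 = 3541924 ≡ 1377
1441^32 ≡ 1377^2 = 1896129 ≡ 853
1441^64 ≡ 853^2 = 727609 ≡ 1404
1441^128 ≡ 1404^2 = 1971216 ≡ 2129
1441^256 ≡ 2129^2 = 4532641 ≡ 1598
1441^512 ≡ 1598^2 = 2553604 ≡ 1172
1441^1024 ≡ 1172^2 = 1373584 ≡ 2128
2009 = 1024 + 512 + 256 + 128 + 64 + 16 + 8 + 1, so 1441^2009 ≡ 2128·1172·1598·2129·1404·1377·1882·1441 ≡ 922 (mod 2381)
1526·922 = 1406972 ≡ 2182 (mod 2381)
1692 ≠ 2182, so verification fails.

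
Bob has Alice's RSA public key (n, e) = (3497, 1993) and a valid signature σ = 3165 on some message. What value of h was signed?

838

Squares mod 3497: σ^1≡3165, σ^2≡1817, σ^4≡321, σ^8≡1628, σ^16≡3155, σ^32≡1563, σ^64≡2063, σ^128≡120, σ^256≡412, σ^512≡1888, σ^1024≡1101
1993 = 1024 + 512 + 256 + 128 + 64 + 8 + 1, so σ^1993 ≡ 1101·1888·412·120·2063·1628·3165 ≡ 838 (mod 3497)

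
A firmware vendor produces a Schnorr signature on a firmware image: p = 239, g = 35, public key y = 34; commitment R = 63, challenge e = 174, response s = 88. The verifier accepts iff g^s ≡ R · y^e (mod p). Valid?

no

g^s mod p:
Squares mod 239: 35^1≡35, 35^2≡30, 35^4≡183, 35^8≡29, 35^16≡124, 35^32≡80, 35^64≡186
88 = 64 + 16 + 8, so 35^88 ≡ 186·124·29 ≡ 134 (mod 239)
R · y^e mod p:
Squares mod 239: 34^1≡34, 34^2≡200, 34^4≡87, 34^8≡160, 34^16≡27, 34^32≡12, 34^64≡144, 34^128≡182
174 = 128 + 32 + 8 + 4 + 2, so 34^174 ≡ 182·12·160·87·200 ≡ 161 (mod 239)
63·161 = 10143 ≡ 105 (mod 239)
134 ≠ 105; the check fails.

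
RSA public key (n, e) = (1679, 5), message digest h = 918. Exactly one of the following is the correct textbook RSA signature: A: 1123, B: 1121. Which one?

Candidate A: 1123^2 = 1261129 ≡ 200; 1123^4 ≡ 200^2 = 40000 ≡ 1383; 5 = 4 + 1, so 1123^5 ≡ 1383·1123 ≡ 34 (mod 1679)
Candidate B: 1121^2 = 1256641 ≡ 749; 1121^4 ≡ 749^2 = 561001 ≡ 215; 5 = 4 + 1, so 1121^5 ≡ 215·1121 ≡ 918 (mod 1679)
  → matches h = 918

B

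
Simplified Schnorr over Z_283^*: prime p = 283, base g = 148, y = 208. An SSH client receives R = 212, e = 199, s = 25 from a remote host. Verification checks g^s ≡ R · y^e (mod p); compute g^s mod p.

148^25 mod 283 = 145

145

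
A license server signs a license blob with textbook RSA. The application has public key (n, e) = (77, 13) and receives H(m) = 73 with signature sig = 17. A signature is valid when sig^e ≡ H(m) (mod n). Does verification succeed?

passes

sig^2 ≡ 17^2 = 289 ≡ 58
sig^4 ≡ 58^2 = 3364 ≡ 53
sig^8 ≡ 53^2 = 2809 ≡ 37
13 = 8 + 4 + 1, so sig^13 ≡ 37·53·17 ≡ 73 (mod 77)
73 = H(m), so the signature checks out.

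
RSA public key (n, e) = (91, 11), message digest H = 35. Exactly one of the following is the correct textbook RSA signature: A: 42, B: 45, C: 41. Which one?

Candidate A: Squares mod 91: 42^1≡42, 42^2≡35, 42^4≡42, 42^8≡35; 11 = 8 + 2 + 1, so 42^11 ≡ 35·35·42 ≡ 35 (mod 91)
  → matches H = 35
Candidate B: Squares mod 91: 45^1≡45, 45^2≡23, 45^4≡74, 45^8≡16; 11 = 8 + 2 + 1, so 45^11 ≡ 16·23·45 ≡ 89 (mod 91)
Candidate C: Squares mod 91: 41^1≡41, 41^2≡43, 41^4≡29, 41^8≡22; 11 = 8 + 2 + 1, so 41^11 ≡ 22·43·41 ≡ 20 (mod 91)

A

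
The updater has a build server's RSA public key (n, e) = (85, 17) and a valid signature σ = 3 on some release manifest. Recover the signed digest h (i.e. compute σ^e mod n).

Squares mod 85: σ^1≡3, σ^2≡9, σ^4≡81, σ^8≡16, σ^16≡1
17 = 16 + 1, so σ^17 ≡ 1·3 ≡ 3 (mod 85)

3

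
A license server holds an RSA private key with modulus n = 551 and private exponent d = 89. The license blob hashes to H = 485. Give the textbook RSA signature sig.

H^2 ≡ 485^2 = 235225 ≡ 499
H^4 ≡ 499^2 = 249001 ≡ 500
H^8 ≡ 500^2 = 250000 ≡ 397
H^16 ≡ 397^2 = 157609 ≡ 23
H^32 ≡ 23^2 = 529
H^64 ≡ 529^2 = 279841 ≡ 484
89 = 64 + 16 + 8 + 1, so H^89 ≡ 484·23·397·485 ≡ 2 (mod 551)

2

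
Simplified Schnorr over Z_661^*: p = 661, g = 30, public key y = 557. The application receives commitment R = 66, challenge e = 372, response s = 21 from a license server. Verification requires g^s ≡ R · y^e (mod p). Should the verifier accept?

reject

g^s mod p:
30^2 = 900 ≡ 239
30^4 ≡ 239^2 = 57121 ≡ 275
30^8 ≡ 275^2 = 75625 ≡ 271
30^16 ≡ 271^2 = 73441 ≡ 70
21 = 16 + 4 + 1, so 30^21 ≡ 70·275·30 ≡ 447 (mod 661)
R · y^e mod p:
557^2 = 310249 ≡ 240
557^4 ≡ 240^2 = 57600 ≡ 93
557^8 ≡ 93^2 = 8649 ≡ 56
557^16 ≡ 56^2 = 3136 ≡ 492
557^32 ≡ 492^2 = 242064 ≡ 138
557^64 ≡ 138^2 = 19044 ≡ 536
557^128 ≡ 536^2 = 287296 ≡ 422
557^256 ≡ 422^2 = 178084 ≡ 275
372 = 256 + 64 + 32 + 16 + 4, so 557^372 ≡ 275·536·138·492·93 ≡ 615 (mod 661)
66·615 = 40590 ≡ 269 (mod 661)
447 ≠ 269; the check fails.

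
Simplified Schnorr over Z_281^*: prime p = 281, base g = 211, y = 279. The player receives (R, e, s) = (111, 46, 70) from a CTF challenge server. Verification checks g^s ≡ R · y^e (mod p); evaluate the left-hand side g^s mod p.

Squares mod 281: 211^1≡211, 211^2≡123, 211^4≡236, 211^8≡58, 211^16≡273, 211^32≡64, 211^64≡162
70 = 64 + 4 + 2, so 211^70 ≡ 162·236·123 ≡ 1 (mod 281)

1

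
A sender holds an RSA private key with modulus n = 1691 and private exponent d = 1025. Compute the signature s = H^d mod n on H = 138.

555

H^2 ≡ 138^2 = 19044 ≡ 443
H^4 ≡ 443^2 = 196249 ≡ 93
H^8 ≡ 93^2 = 8649 ≡ 194
H^16 ≡ 194^2 = 37636 ≡ 434
H^32 ≡ 434^2 = 188356 ≡ 655
H^64 ≡ 655^2 = 429025 ≡ 1202
H^128 ≡ 1202^2 = 1444804 ≡ 690
H^256 ≡ 690^2 = 476100 ≡ 929
H^512 ≡ 929^2 = 863041 ≡ 631
H^1024 ≡ 631^2 = 398161 ≡ 776
1025 = 1024 + 1, so H^1025 ≡ 776·138 ≡ 555 (mod 1691)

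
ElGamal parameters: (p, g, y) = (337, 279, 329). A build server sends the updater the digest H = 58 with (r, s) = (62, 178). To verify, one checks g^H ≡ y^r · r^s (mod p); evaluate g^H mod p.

6

279^2 = 77841 ≡ 331
279^4 ≡ 331^2 = 109561 ≡ 36
279^8 ≡ 36^2 = 1296 ≡ 285
279^16 ≡ 285^2 = 81225 ≡ 8
279^32 ≡ 8^2 = 64
58 = 32 + 16 + 8 + 2, so 279^58 ≡ 64·8·285·331 ≡ 6 (mod 337)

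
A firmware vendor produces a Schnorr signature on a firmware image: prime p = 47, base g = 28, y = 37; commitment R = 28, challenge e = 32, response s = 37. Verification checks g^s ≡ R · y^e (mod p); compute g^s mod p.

Squares mod 47: 28^1≡28, 28^2≡32, 28^4≡37, 28^8≡6, 28^16≡36, 28^32≡27
37 = 32 + 4 + 1, so 28^37 ≡ 27·37·28 ≡ 7 (mod 47)

7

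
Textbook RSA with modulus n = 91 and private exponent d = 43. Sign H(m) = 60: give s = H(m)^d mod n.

Squares mod 91: (H(m))^1≡60, (H(m))^2≡51, (H(m))^4≡53, (H(m))^8≡79, (H(m))^16≡53, (H(m))^32≡79
43 = 32 + 8 + 2 + 1, so (H(m))^43 ≡ 79·79·51·60 ≡ 18 (mod 91)

18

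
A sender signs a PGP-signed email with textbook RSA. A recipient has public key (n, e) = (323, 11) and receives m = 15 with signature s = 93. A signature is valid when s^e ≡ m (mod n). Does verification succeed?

s^2 ≡ 93^2 = 8649 ≡ 251
s^4 ≡ 251^2 = 63001 ≡ 16
s^8 ≡ 16^2 = 256
11 = 8 + 2 + 1, so s^11 ≡ 256·251·93 ≡ 308 (mod 323)
The recovered value 308 does not match the digest 15.

fails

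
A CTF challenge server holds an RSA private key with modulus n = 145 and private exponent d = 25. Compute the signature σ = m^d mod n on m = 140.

m^2 ≡ 140^2 = 19600 ≡ 25
m^4 ≡ 25^2 = 625 ≡ 45
m^8 ≡ 45^2 = 2025 ≡ 140
m^16 ≡ 140^2 = 19600 ≡ 25
25 = 16 + 8 + 1, so m^25 ≡ 25·140·140 ≡ 45 (mod 145)

45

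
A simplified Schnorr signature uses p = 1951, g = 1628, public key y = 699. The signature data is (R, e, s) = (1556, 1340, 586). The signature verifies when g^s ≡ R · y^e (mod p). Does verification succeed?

g^s mod p:
Squares mod 1951: 1628^1≡1628, 1628^2≡926, 1628^4≡987, 1628^8≡620, 1628^16≡53, 1628^32≡858, 1628^64≡637, 1628^128≡1912, 1628^256≡1521, 1628^512≡1506
586 = 512 + 64 + 8 + 2, so 1628^586 ≡ 1506·637·620·926 ≡ 634 (mod 1951)
R · y^e mod p:
Squares mod 1951: 699^1≡699, 699^2≡851, 699^4≡380, 699^8≡26, 699^16≡676, 699^32≡442, 699^64≡264, 699^128≡1411, 699^256≡901, 699^512≡185, 699^1024≡1058
1340 = 1024 + 256 + 32 + 16 + 8 + 4, so 699^1340 ≡ 1058·901·442·676·26·380 ≡ 1737 (mod 1951)
1556·1737 = 2702772 ≡ 637 (mod 1951)
634 ≠ 637; the check fails.

fails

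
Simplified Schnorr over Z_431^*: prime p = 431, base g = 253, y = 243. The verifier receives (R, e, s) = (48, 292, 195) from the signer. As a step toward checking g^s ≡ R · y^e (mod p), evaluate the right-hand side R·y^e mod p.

149

Squares mod 431: 243^1≡243, 243^2≡2, 243^4≡4, 243^8≡16, 243^16≡256, 243^32≡24, 243^64≡145, 243^128≡337, 243^256≡216
292 = 256 + 32 + 4, so 243^292 ≡ 216·24·4 ≡ 48 (mod 431)
R · y^e ≡ 48·48 = 2304 ≡ 149 (mod 431)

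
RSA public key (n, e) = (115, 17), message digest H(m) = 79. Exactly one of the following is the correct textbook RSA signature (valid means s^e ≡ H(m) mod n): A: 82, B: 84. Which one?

B

Candidate A: 82^2 = 6724 ≡ 54; 82^4 ≡ 54^2 = 2916 ≡ 41; 82^8 ≡ 41^2 = 1681 ≡ 71; 82^16 ≡ 71^2 = 5041 ≡ 96; 17 = 16 + 1, so 82^17 ≡ 96·82 ≡ 52 (mod 115)
Candidate B: 84^2 = 7056 ≡ 41; 84^4 ≡ 41^2 = 1681 ≡ 71; 84^8 ≡ 71^2 = 5041 ≡ 96; 84^16 ≡ 96^2 = 9216 ≡ 16; 17 = 16 + 1, so 84^17 ≡ 16·84 ≡ 79 (mod 115)
  → matches H(m) = 79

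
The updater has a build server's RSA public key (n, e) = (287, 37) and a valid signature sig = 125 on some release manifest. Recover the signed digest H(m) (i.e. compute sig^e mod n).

118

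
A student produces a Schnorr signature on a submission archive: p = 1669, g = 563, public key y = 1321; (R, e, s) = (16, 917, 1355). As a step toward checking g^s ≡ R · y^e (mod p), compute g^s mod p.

Squares mod 1669: 563^1≡563, 563^2≡1528, 563^4≡1522, 563^8≡1581, 563^16≡1068, 563^32≡697, 563^64≡130, 563^128≡210, 563^256≡706, 563^512≡1074, 563^1024≡197
1355 = 1024 + 256 + 64 + 8 + 2 + 1, so 563^1355 ≡ 197·706·130·1581·1528·563 ≡ 802 (mod 1669)

802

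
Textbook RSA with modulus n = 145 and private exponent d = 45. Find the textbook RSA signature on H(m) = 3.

118

(H(m))^45 mod 145 = 118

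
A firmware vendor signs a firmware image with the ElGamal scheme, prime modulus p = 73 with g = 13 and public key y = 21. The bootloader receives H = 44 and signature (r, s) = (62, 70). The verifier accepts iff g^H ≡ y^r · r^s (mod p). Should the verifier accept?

Left side g^H mod p:
13^2 = 169 ≡ 23
13^4 ≡ 23^2 = 529 ≡ 18
13^8 ≡ 18^2 = 324 ≡ 32
13^16 ≡ 32^2 = 1024 ≡ 2
13^32 ≡ 2^2 = 4
44 = 32 + 8 + 4, so 13^44 ≡ 4·32·18 ≡ 41 (mod 73)
Right side y^r · r^s mod p:
21^2 = 441 ≡ 3
21^4 ≡ 3^2 = 9
21^8 ≡ 9^2 = 81 ≡ 8
21^16 ≡ 8^2 = 64
21^32 ≡ 64^2 = 4096 ≡ 8
62 = 32 + 16 + 8 + 4 + 2, so 21^62 ≡ 8·64·8·9·3 ≡ 70 (mod 73)
62^2 = 3844 ≡ 48
62^4 ≡ 48^2 = 2304 ≡ 41
62^8 ≡ 41^2 = 1681 ≡ 2
62^16 ≡ 2^2 = 4
62^32 ≡ 4^2 = 16
62^64 ≡ 16^2 = 256 ≡ 37
70 = 64 + 4 + 2, so 62^70 ≡ 37·41·48 ≡ 35 (mod 73)
70·35 = 2450 ≡ 41 (mod 73)
41 ≡ 41 (mod 73), so the signature is genuine.

accept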